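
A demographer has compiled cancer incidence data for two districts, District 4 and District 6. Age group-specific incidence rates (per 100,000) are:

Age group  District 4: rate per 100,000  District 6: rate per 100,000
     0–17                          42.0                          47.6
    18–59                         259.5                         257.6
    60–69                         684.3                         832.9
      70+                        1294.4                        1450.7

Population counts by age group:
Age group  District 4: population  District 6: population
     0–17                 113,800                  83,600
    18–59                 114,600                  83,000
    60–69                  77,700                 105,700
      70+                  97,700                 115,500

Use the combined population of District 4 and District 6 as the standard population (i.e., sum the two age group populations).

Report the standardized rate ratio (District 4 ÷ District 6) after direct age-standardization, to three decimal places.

Combined standard total = 791,600; weights = 0.2494, 0.2496, 0.2317, 0.2693.
District 4: 0.2494×42.0 + 0.2496×259.5 + 0.2317×684.3 + 0.2693×1294.4 = 582.4087 per 100,000.
District 6: 0.2494×47.6 + 0.2496×257.6 + 0.2317×832.9 + 0.2693×1450.7 = 659.8549 per 100,000.
Ratio = 582.4087 ÷ 659.8549 = 0.88263.

0.883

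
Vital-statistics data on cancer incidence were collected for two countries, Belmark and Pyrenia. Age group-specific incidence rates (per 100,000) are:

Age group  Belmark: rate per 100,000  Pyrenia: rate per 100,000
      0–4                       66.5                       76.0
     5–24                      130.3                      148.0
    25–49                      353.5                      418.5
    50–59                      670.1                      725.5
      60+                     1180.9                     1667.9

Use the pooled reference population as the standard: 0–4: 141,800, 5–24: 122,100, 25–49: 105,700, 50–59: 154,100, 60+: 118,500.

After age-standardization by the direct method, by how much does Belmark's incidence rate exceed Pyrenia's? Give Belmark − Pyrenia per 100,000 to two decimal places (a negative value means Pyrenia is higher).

-119.32

Standard total = 642,200; weights = 0.2208, 0.1901, 0.1646, 0.2400, 0.1845.
Belmark: 0.2208×66.5 + 0.1901×130.3 + 0.1646×353.5 + 0.2400×670.1 + 0.1845×1180.9 = 476.3366 per 100,000.
Pyrenia: 0.2208×76.0 + 0.1901×148.0 + 0.1646×418.5 + 0.2400×725.5 + 0.1845×1667.9 = 595.6536 per 100,000.
Difference = 476.3366 − 595.6536 = -119.3171.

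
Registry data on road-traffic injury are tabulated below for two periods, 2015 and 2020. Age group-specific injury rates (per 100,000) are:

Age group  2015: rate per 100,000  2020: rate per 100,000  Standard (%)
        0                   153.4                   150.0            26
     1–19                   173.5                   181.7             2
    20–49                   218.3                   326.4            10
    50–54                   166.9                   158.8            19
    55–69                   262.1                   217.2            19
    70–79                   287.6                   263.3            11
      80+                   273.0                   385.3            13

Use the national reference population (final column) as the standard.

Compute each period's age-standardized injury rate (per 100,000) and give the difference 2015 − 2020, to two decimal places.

-11.95

Standard weights: 0.26, 0.02, 0.10, 0.19, 0.19, 0.11, 0.13.
2015: 0.2600×153.4 + 0.0200×173.5 + 0.1000×218.3 + 0.1900×166.9 + 0.1900×262.1 + 0.1100×287.6 + 0.1300×273.0 = 213.8200 per 100,000.
2020: 0.2600×150.0 + 0.0200×181.7 + 0.1000×326.4 + 0.1900×158.8 + 0.1900×217.2 + 0.1100×263.3 + 0.1300×385.3 = 225.7660 per 100,000.
Difference = 213.8200 − 225.7660 = -11.9460.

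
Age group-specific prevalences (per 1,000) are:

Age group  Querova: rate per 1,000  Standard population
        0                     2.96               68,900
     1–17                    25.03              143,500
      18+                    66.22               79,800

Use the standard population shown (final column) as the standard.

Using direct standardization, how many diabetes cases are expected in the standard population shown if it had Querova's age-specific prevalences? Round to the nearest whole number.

Expected diabetes cases = Σ (standard pop × age-specific rate ÷ 1,000)
= 68,900×2.96/1,000 + 143,500×25.03/1,000 + 79,800×66.22/1,000
= 203.94 + 3591.80 + 5284.36 = 9080.10.

9080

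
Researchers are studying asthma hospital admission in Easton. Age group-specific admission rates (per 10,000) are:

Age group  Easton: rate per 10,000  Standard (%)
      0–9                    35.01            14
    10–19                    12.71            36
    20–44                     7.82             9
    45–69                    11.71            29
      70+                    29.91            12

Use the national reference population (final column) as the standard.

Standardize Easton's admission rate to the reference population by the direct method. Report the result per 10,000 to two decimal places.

17.17

Standard weights: 0.14, 0.36, 0.09, 0.29, 0.12.
Standardized rate: 0.1400×35.01 + 0.3600×12.71 + 0.0900×7.82 + 0.2900×11.71 + 0.1200×29.91 = 17.1659 per 10,000.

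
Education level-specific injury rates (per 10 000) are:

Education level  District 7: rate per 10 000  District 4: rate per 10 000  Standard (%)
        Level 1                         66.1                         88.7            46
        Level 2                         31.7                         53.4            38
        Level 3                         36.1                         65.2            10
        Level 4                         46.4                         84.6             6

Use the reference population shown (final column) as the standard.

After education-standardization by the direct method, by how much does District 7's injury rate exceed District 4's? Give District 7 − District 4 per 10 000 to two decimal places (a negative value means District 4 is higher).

-23.84

Standard weights: 0.46, 0.38, 0.10, 0.06.
District 7: 0.4600×66.1 + 0.3800×31.7 + 0.1000×36.1 + 0.0600×46.4 = 48.8460 per 10 000.
District 4: 0.4600×88.7 + 0.3800×53.4 + 0.1000×65.2 + 0.0600×84.6 = 72.6900 per 10 000.
Difference = 48.8460 − 72.6900 = -23.8440.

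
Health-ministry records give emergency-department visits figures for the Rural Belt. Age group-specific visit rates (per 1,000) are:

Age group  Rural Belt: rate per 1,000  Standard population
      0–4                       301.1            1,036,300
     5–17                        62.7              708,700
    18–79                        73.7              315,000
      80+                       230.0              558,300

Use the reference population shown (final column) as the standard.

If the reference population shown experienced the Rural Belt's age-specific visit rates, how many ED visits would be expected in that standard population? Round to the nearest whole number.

508090

Expected ED visits = Σ (standard pop × age-specific rate ÷ 1,000)
= 1,036,300×301.1/1,000 + 708,700×62.7/1,000 + 315,000×73.7/1,000 + 558,300×230.0/1,000
= 312029.93 + 44435.49 + 23215.50 + 128409.00 = 508089.92.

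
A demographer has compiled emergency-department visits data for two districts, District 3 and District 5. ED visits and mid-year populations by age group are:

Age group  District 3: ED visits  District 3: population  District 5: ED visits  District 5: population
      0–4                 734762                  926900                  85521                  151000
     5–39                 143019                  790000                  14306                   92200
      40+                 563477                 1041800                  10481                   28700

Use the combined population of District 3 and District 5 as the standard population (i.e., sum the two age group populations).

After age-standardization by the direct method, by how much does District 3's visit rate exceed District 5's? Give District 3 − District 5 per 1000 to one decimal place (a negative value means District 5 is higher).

150.1

Age-specific rates per 1000 for District 3: 792.709, 181.037, 540.869.
For District 5: 566.364, 155.163, 365.192.
Combined standard total = 3030600; weights = 0.3557, 0.2911, 0.3532.
District 3: 0.3557×792.709 + 0.2911×181.037 + 0.3532×540.869 = 525.6951 per 1000.
District 5: 0.3557×566.364 + 0.2911×155.163 + 0.3532×365.192 = 375.6042 per 1000.
Difference = 525.6951 − 375.6042 = 150.0909.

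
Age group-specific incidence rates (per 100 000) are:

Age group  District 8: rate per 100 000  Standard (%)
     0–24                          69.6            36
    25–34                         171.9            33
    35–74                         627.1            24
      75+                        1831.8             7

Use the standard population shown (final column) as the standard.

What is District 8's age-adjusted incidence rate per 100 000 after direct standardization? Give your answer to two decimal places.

360.51

Standard weights: 0.36, 0.33, 0.24, 0.07.
Standardized rate: 0.3600×69.6 + 0.3300×171.9 + 0.2400×627.1 + 0.0700×1831.8 = 360.5130 per 100 000.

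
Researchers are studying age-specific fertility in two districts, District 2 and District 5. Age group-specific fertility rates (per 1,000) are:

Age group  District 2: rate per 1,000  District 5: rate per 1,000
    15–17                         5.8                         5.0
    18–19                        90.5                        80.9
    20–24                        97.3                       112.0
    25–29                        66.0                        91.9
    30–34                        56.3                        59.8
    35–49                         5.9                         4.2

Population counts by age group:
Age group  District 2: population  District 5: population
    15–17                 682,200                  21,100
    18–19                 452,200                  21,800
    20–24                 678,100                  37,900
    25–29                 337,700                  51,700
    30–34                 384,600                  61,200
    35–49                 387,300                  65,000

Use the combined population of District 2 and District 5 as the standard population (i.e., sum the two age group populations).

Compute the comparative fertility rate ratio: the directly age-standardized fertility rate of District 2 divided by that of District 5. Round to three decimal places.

Combined standard total = 3,180,800; weights = 0.2211, 0.1490, 0.2251, 0.1224, 0.1402, 0.1422.
District 2: 0.2211×5.8 + 0.1490×90.5 + 0.2251×97.3 + 0.1224×66.0 + 0.1402×56.3 + 0.1422×5.9 = 53.4804 per 1,000.
District 5: 0.2211×5.0 + 0.1490×80.9 + 0.2251×112.0 + 0.1224×91.9 + 0.1402×59.8 + 0.1422×4.2 = 58.6014 per 1,000.
Ratio = 53.4804 ÷ 58.6014 = 0.91261.

0.913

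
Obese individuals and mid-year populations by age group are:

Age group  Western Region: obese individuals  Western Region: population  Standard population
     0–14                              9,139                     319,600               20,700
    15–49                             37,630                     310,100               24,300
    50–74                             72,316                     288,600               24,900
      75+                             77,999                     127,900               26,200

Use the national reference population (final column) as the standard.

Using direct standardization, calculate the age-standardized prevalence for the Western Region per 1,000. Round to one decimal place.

268.0

Age-specific rates per 1,000 for the Western Region: 28.595, 121.348, 250.575, 609.844.
Standard total = 96,100; weights = 0.2154, 0.2529, 0.2591, 0.2726.
Standardized rate: 0.2154×28.595 + 0.2529×121.348 + 0.2591×250.575 + 0.2726×609.844 = 268.0323 per 1,000.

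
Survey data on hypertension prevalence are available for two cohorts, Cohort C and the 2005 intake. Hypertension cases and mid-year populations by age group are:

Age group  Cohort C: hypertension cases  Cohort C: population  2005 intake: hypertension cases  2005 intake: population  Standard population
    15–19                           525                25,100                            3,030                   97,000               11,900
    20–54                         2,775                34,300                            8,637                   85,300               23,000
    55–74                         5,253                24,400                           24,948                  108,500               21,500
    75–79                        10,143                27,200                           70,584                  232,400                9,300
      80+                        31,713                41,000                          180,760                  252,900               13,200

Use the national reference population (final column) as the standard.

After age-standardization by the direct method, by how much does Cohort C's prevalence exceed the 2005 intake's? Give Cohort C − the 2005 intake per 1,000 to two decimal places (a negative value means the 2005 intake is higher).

Age-specific rates per 1,000 for Cohort C: 20.916, 80.904, 215.287, 372.904, 773.488.
For the 2005 intake: 31.237, 101.254, 229.935, 303.718, 714.749.
Standard total = 78,900; weights = 0.1508, 0.2915, 0.2725, 0.1179, 0.1673.
Cohort C: 0.1508×20.916 + 0.2915×80.904 + 0.2725×215.287 + 0.1179×372.904 + 0.1673×773.488 = 258.7631 per 1,000.
The 2005 intake: 0.1508×31.237 + 0.2915×101.254 + 0.2725×229.935 + 0.1179×303.718 + 0.1673×714.749 = 252.2617 per 1,000.
Difference = 258.7631 − 252.2617 = 6.5014.

6.50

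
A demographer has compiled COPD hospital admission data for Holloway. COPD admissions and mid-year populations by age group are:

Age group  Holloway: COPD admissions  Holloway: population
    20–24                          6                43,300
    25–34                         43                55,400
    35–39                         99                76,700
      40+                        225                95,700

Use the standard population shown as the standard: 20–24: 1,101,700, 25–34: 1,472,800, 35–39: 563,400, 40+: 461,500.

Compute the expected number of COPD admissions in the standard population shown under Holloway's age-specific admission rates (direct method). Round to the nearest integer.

Age-specific rates per 10,000 for Holloway: 1.39, 7.76, 12.91, 23.51.
Expected COPD admissions = Σ (standard pop × age-specific rate ÷ 10,000)
= 1,101,700×1.39/10,000 + 1,472,800×7.76/10,000 + 563,400×12.91/10,000 + 461,500×23.51/10,000
= 152.66 + 1143.15 + 727.20 + 1085.03 = 3108.04.

3108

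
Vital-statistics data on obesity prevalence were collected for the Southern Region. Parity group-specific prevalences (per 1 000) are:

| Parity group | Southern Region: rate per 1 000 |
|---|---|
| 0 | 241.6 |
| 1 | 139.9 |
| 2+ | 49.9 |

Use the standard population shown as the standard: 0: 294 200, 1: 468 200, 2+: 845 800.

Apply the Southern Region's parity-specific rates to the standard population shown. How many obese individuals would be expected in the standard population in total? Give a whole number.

178785

Expected obese individuals = Σ (standard pop × parity-specific rate ÷ 1 000)
= 294 200×241.6/1 000 + 468 200×139.9/1 000 + 845 800×49.9/1 000
= 71078.72 + 65501.18 + 42205.42 = 178785.32.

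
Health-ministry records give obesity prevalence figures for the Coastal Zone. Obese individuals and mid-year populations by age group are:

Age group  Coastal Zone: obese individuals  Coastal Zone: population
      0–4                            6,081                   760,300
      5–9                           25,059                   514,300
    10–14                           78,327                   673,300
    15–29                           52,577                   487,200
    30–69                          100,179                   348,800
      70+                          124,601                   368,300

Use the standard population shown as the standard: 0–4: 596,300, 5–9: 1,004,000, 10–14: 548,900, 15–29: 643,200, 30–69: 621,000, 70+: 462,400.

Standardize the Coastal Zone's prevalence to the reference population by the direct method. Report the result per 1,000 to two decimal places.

Age-specific rates per 1,000 for the Coastal Zone: 7.998, 48.724, 116.333, 107.917, 287.210, 338.314.
Standard total = 3,875,800; weights = 0.1539, 0.2590, 0.1416, 0.1660, 0.1602, 0.1193.
Standardized rate: 0.1539×7.998 + 0.2590×48.724 + 0.1416×116.333 + 0.1660×107.917 + 0.1602×287.210 + 0.1193×338.314 = 134.6173 per 1,000.

134.62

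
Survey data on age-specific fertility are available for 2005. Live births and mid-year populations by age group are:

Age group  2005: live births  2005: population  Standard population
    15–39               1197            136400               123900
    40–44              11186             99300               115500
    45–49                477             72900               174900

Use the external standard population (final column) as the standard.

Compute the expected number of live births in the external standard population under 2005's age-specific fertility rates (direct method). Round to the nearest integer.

Age-specific rates per 1000 for 2005: 8.776, 112.649, 6.543.
Expected live births = Σ (standard pop × age-specific rate ÷ 1000)
= 123900×8.776/1000 + 115500×112.649/1000 + 174900×6.543/1000
= 1087.30 + 13010.91 + 1144.41 = 15242.62.

15243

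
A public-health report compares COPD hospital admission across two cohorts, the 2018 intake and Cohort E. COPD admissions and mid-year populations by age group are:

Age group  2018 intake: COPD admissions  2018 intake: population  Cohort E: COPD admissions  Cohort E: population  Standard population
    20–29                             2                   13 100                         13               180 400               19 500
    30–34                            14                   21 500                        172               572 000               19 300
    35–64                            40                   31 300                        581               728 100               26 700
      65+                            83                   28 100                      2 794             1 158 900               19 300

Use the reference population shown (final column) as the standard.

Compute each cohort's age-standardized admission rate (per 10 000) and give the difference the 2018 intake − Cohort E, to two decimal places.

Age-specific rates per 10 000 for the 2018 intake: 1.53, 6.51, 12.78, 29.54.
For Cohort E: 0.72, 3.01, 7.98, 24.11.
Standard total = 84 800; weights = 0.2300, 0.2276, 0.3149, 0.2276.
The 2018 intake: 0.2300×1.53 + 0.2276×6.51 + 0.3149×12.78 + 0.2276×29.54 = 12.5794 per 10 000.
Cohort E: 0.2300×0.72 + 0.2276×3.01 + 0.3149×7.98 + 0.2276×24.11 = 8.8496 per 10 000.
Difference = 12.5794 − 8.8496 = 3.7297.

3.73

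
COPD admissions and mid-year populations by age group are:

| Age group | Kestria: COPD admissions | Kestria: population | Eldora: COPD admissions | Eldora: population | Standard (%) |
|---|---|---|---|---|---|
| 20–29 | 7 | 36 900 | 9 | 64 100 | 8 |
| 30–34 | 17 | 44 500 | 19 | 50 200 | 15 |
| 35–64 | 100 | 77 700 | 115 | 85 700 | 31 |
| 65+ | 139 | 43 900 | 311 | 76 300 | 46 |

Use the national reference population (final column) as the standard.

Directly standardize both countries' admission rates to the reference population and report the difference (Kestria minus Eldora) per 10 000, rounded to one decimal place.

-4.3

Age-specific rates per 10 000 for Kestria: 1.90, 3.82, 12.87, 31.66.
For Eldora: 1.40, 3.78, 13.42, 40.76.
Standard weights: 0.08, 0.15, 0.31, 0.46.
Kestria: 0.0800×1.90 + 0.1500×3.82 + 0.3100×12.87 + 0.4600×31.66 = 19.2794 per 10 000.
Eldora: 0.0800×1.40 + 0.1500×3.78 + 0.3100×13.42 + 0.4600×40.76 = 23.5896 per 10 000.
Difference = 19.2794 − 23.5896 = -4.3102.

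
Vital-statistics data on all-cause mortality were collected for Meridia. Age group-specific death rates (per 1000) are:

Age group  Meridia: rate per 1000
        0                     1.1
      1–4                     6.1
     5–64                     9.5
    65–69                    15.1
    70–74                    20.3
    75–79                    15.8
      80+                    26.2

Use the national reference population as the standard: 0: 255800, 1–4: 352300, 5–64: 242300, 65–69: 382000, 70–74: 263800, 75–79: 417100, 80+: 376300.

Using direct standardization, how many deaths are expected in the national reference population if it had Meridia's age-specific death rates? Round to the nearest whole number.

32305

Expected deaths = Σ (standard pop × age-specific rate ÷ 1000)
= 255800×1.1/1000 + 352300×6.1/1000 + 242300×9.5/1000 + 382000×15.1/1000 + 263800×20.3/1000 + 417100×15.8/1000 + 376300×26.2/1000
= 281.38 + 2149.03 + 2301.85 + 5768.20 + 5355.14 + 6590.18 + 9859.06 = 32304.84.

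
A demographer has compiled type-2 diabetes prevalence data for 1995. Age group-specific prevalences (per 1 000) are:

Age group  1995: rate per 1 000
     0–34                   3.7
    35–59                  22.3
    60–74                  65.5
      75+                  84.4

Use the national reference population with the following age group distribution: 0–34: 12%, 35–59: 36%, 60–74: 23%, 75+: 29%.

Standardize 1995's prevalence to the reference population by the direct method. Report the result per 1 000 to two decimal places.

Standard weights: 0.12, 0.36, 0.23, 0.29.
Standardized rate: 0.1200×3.7 + 0.3600×22.3 + 0.2300×65.5 + 0.2900×84.4 = 48.0130 per 1 000.

48.01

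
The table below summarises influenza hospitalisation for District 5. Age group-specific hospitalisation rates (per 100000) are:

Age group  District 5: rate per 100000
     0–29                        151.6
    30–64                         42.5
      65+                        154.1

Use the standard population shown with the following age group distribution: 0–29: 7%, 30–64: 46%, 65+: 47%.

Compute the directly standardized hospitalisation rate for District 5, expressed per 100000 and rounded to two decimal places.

Standard weights: 0.07, 0.46, 0.47.
Standardized rate: 0.0700×151.6 + 0.4600×42.5 + 0.4700×154.1 = 102.5890 per 100000.

102.59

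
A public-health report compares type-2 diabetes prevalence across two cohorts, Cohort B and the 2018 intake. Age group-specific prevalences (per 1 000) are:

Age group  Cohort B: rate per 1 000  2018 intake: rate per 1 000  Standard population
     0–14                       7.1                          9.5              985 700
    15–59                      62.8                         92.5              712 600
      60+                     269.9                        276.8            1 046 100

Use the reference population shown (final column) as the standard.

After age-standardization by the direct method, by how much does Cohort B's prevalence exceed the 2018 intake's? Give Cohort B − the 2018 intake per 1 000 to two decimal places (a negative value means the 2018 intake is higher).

Standard total = 2 744 400; weights = 0.3592, 0.2597, 0.3812.
Cohort B: 0.3592×7.1 + 0.2597×62.8 + 0.3812×269.9 = 121.7359 per 1 000.
The 2018 intake: 0.3592×9.5 + 0.2597×92.5 + 0.3812×276.8 = 132.9399 per 1 000.
Difference = 121.7359 − 132.9399 = -11.2039.

-11.20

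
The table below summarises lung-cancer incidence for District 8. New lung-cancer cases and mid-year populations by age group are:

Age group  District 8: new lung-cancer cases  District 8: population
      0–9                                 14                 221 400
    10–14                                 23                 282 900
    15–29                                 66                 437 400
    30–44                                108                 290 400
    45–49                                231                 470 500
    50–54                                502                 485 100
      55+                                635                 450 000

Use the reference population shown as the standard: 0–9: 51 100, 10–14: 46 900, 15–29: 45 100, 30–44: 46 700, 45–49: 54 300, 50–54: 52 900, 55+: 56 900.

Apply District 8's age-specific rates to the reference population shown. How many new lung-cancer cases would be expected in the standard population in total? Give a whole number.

193

Age-specific rates per 100 000 for District 8: 6.32, 8.13, 15.09, 37.19, 49.10, 103.48, 141.11.
Expected new lung-cancer cases = Σ (standard pop × age-specific rate ÷ 100 000)
= 51 100×6.32/100 000 + 46 900×8.13/100 000 + 45 100×15.09/100 000 + 46 700×37.19/100 000 + 54 300×49.10/100 000 + 52 900×103.48/100 000 + 56 900×141.11/100 000
= 3.23 + 3.81 + 6.81 + 17.37 + 26.66 + 54.74 + 80.29 = 192.91.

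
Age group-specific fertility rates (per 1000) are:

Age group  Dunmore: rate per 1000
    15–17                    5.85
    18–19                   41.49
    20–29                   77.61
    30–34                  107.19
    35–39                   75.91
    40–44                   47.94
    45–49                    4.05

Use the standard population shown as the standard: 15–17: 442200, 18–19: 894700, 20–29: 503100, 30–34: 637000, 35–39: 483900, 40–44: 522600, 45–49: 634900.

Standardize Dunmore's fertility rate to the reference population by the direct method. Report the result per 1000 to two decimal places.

51.33

Standard total = 4118400; weights = 0.1074, 0.2172, 0.1222, 0.1547, 0.1175, 0.1269, 0.1542.
Standardized rate: 0.1074×5.85 + 0.2172×41.49 + 0.1222×77.61 + 0.1547×107.19 + 0.1175×75.91 + 0.1269×47.94 + 0.1542×4.05 = 51.3285 per 1000.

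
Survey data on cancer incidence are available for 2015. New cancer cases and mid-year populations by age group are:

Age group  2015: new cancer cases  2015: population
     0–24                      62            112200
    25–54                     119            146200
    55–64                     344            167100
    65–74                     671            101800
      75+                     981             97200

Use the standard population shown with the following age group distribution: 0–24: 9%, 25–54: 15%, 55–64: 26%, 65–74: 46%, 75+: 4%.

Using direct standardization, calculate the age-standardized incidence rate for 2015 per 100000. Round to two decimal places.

Age-specific rates per 100000 for 2015: 55.26, 81.40, 205.86, 659.14, 1009.26.
Standard weights: 0.09, 0.15, 0.26, 0.46, 0.04.
Standardized rate: 0.0900×55.26 + 0.1500×81.40 + 0.2600×205.86 + 0.4600×659.14 + 0.0400×1009.26 = 414.2801 per 100000.

414.28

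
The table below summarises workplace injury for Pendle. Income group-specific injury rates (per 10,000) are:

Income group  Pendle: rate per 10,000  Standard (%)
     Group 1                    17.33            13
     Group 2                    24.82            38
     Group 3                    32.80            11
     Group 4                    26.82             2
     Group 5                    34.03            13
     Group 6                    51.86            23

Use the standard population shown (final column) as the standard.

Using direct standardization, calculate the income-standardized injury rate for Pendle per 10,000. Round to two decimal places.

32.18

Standard weights: 0.13, 0.38, 0.11, 0.02, 0.13, 0.23.
Standardized rate: 0.1300×17.33 + 0.3800×24.82 + 0.1100×32.80 + 0.0200×26.82 + 0.1300×34.03 + 0.2300×51.86 = 32.1806 per 10,000.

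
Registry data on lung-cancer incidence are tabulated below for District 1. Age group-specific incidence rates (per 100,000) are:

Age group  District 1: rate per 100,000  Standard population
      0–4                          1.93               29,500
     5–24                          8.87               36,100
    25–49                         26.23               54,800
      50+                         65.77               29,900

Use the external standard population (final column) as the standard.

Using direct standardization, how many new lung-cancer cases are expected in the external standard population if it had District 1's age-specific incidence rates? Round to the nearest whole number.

38

Expected new lung-cancer cases = Σ (standard pop × age-specific rate ÷ 100,000)
= 29,500×1.93/100,000 + 36,100×8.87/100,000 + 54,800×26.23/100,000 + 29,900×65.77/100,000
= 0.57 + 3.20 + 14.37 + 19.67 = 37.81.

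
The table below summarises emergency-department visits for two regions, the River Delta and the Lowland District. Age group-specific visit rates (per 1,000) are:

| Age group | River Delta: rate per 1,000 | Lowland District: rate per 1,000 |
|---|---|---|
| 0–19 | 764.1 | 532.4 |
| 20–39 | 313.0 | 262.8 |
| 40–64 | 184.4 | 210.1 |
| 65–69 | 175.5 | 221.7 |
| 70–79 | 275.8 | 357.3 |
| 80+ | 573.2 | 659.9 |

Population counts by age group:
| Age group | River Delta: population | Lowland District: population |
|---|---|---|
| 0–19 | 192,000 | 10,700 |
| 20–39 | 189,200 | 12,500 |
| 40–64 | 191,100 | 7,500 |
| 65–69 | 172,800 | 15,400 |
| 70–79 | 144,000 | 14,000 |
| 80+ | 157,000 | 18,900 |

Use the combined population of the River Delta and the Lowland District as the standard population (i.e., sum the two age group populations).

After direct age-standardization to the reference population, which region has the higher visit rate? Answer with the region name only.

River Delta

Combined standard total = 1,125,100; weights = 0.1802, 0.1793, 0.1765, 0.1673, 0.1404, 0.1563.
The River Delta: 0.1802×764.1 + 0.1793×313.0 + 0.1765×184.4 + 0.1673×175.5 + 0.1404×275.8 + 0.1563×573.2 = 384.0267 per 1,000.
The Lowland District: 0.1802×532.4 + 0.1793×262.8 + 0.1765×210.1 + 0.1673×221.7 + 0.1404×357.3 + 0.1563×659.9 = 370.5483 per 1,000.
The crude rates (383.52 vs 398.05) would put the Lowland District higher, but that reflects its age composition; once standardized to a common age structure, the River Delta has the higher underlying rate.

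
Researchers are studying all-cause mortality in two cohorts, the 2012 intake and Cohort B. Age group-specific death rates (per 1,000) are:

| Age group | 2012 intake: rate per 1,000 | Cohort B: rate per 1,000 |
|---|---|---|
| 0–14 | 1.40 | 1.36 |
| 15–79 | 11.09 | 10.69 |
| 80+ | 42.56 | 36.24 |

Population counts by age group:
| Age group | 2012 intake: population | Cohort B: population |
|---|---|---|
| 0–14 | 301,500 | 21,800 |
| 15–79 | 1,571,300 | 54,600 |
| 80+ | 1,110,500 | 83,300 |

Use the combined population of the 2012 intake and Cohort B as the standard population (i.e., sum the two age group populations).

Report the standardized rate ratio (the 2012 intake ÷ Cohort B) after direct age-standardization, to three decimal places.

Combined standard total = 3,143,000; weights = 0.1029, 0.5173, 0.3798.
The 2012 intake: 0.1029×1.40 + 0.5173×11.09 + 0.3798×42.56 = 22.0464 per 1,000.
Cohort B: 0.1029×1.36 + 0.5173×10.69 + 0.3798×36.24 = 19.4349 per 1,000.
Ratio = 22.0464 ÷ 19.4349 = 1.13437.

1.134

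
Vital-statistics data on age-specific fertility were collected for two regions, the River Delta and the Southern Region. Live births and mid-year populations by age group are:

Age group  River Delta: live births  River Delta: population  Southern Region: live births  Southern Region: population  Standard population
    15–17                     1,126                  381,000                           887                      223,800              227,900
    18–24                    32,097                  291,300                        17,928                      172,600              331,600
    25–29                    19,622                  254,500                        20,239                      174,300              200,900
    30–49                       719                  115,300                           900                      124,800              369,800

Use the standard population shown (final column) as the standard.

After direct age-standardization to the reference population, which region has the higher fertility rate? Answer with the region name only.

Age-specific rates per 1,000 for the River Delta: 2.955, 110.185, 77.100, 6.236.
For the Southern Region: 3.963, 103.870, 116.116, 7.212.
Standard total = 1,130,200; weights = 0.2016, 0.2934, 0.1778, 0.3272.
The River Delta: 0.2016×2.955 + 0.2934×110.185 + 0.1778×77.100 + 0.3272×6.236 = 48.6697 per 1,000.
The Southern Region: 0.2016×3.963 + 0.2934×103.870 + 0.1778×116.116 + 0.3272×7.212 = 54.2746 per 1,000.

Southern Region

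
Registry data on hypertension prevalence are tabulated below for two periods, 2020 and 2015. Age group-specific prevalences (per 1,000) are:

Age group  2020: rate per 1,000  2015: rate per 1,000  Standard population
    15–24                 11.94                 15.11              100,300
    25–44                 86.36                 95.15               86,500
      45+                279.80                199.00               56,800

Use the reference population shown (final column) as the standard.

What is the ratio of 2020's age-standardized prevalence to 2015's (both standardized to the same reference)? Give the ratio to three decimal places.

Standard total = 243,600; weights = 0.4117, 0.3551, 0.2332.
2020: 0.4117×11.94 + 0.3551×86.36 + 0.2332×279.80 = 100.8225 per 1,000.
2015: 0.4117×15.11 + 0.3551×95.15 + 0.2332×199.00 = 86.4089 per 1,000.
Ratio = 100.8225 ÷ 86.4089 = 1.16681.

1.167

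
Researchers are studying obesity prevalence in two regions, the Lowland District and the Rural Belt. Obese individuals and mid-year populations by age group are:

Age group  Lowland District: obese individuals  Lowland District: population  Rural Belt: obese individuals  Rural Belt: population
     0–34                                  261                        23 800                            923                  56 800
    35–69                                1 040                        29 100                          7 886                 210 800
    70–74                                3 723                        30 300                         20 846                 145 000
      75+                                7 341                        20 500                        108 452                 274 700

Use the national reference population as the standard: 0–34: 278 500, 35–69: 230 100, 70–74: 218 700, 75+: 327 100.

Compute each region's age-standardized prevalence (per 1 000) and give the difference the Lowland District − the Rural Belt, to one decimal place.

Age-specific rates per 1 000 for the Lowland District: 10.966, 35.739, 122.871, 358.098.
For the Rural Belt: 16.250, 37.410, 143.766, 394.802.
Standard total = 1 054 400; weights = 0.2641, 0.2182, 0.2074, 0.3102.
The Lowland District: 0.2641×10.966 + 0.2182×35.739 + 0.2074×122.871 + 0.3102×358.098 = 147.2717 per 1 000.
The Rural Belt: 0.2641×16.250 + 0.2182×37.410 + 0.2074×143.766 + 0.3102×394.802 = 164.7522 per 1 000.
Difference = 147.2717 − 164.7522 = -17.4805.

-17.5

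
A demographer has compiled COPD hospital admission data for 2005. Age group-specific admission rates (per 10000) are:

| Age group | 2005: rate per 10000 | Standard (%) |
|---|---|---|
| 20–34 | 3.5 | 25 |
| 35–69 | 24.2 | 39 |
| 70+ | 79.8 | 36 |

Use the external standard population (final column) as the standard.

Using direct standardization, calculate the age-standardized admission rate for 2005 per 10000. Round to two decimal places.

Standard weights: 0.25, 0.39, 0.36.
Standardized rate: 0.2500×3.5 + 0.3900×24.2 + 0.3600×79.8 = 39.0410 per 10000.

39.04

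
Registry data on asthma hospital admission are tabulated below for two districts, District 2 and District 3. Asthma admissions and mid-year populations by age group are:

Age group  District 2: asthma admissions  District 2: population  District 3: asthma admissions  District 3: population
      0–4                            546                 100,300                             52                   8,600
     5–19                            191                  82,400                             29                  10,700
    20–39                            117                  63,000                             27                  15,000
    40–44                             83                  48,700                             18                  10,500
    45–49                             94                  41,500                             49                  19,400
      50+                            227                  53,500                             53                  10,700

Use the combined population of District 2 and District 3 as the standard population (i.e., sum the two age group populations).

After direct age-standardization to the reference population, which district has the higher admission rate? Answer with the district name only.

District 3

Age-specific rates per 10,000 for District 2: 54.44, 23.18, 18.57, 17.04, 22.65, 42.43.
For District 3: 60.47, 27.10, 18.00, 17.14, 25.26, 49.53.
Combined standard total = 464,300; weights = 0.2345, 0.2005, 0.1680, 0.1275, 0.1312, 0.1383.
District 2: 0.2345×54.44 + 0.2005×23.18 + 0.1680×18.57 + 0.1275×17.04 + 0.1312×22.65 + 0.1383×42.43 = 31.5467 per 10,000.
District 3: 0.2345×60.47 + 0.2005×27.10 + 0.1680×18.00 + 0.1275×17.14 + 0.1312×25.26 + 0.1383×49.53 = 34.9881 per 10,000.
The crude rates (32.31 vs 30.44) would put District 2 higher, but that reflects its age composition; once standardized to a common age structure, District 3 has the higher underlying rate.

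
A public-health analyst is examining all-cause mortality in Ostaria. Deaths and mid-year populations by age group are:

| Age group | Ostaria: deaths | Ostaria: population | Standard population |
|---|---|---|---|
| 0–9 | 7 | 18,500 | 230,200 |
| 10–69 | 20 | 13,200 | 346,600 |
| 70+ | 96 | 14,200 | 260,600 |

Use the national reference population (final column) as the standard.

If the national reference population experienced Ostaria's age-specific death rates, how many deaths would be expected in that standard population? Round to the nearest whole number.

Age-specific rates per 1,000 for Ostaria: 0.378, 1.515, 6.761.
Expected deaths = Σ (standard pop × age-specific rate ÷ 1,000)
= 230,200×0.378/1,000 + 346,600×1.515/1,000 + 260,600×6.761/1,000
= 87.10 + 525.15 + 1761.80 = 2374.06.

2374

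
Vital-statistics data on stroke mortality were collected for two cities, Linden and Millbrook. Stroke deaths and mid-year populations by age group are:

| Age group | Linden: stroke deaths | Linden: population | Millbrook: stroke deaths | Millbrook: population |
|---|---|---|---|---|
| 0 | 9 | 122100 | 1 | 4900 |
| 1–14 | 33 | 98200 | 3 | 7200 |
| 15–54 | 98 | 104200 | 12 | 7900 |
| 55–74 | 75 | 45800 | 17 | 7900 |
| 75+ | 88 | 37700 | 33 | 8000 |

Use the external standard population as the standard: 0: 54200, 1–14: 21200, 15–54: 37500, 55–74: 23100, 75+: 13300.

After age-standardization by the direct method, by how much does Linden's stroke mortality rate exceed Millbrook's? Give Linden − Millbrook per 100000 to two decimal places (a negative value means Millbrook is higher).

Age-specific rates per 100000 for Linden: 7.37, 33.60, 94.05, 163.76, 233.42.
For Millbrook: 20.41, 41.67, 151.90, 215.19, 412.50.
Standard total = 149300; weights = 0.3630, 0.1420, 0.2512, 0.1547, 0.0891.
Linden: 0.3630×7.37 + 0.1420×33.60 + 0.2512×94.05 + 0.1547×163.76 + 0.0891×233.42 = 77.2007 per 100000.
Millbrook: 0.3630×20.41 + 0.1420×41.67 + 0.2512×151.90 + 0.1547×215.19 + 0.0891×412.50 = 121.5191 per 100000.
Difference = 77.2007 − 121.5191 = -44.3184.

-44.32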